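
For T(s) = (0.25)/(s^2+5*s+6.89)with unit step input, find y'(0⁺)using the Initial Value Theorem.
IVT: y'(0⁺) = lim_{s→∞} s²·Y(s) = lim_{s→∞} s·T(s).
deg(num) = 0, deg(den) = 2, relative degree = 2 ≥ 2, so s·T(s) → 0. Initial slope = 0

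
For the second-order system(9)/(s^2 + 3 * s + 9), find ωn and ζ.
Standard form: ωn²/(s²+2ζωn·s+ωn²).
const=9=ωn² → ωn=3, s coeff=3=2ζωn → ζ=0.5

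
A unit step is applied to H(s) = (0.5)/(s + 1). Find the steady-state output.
FVT: lim_{t→∞} y(t) = lim_{s→0} s*Y(s) where Y(s) = H(s)/s.
= lim_{s→0} H(s) = H(0) = num(0)/den(0) = 0.5/1 = 0.5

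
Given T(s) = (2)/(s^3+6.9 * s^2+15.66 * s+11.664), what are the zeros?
Numerator is a nonzero constant (2) → Zeros: none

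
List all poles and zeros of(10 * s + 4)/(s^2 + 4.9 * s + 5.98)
Set denominator = 0: s^2 + 4.9*s + 5.98 = (s + 2.3)(s + 2.6) = 0 → Poles: -2.3, -2.6
Set numerator = 0: 10*s + 4 = 0 → Zeros: -0.4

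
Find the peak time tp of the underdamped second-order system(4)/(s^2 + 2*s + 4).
Standard form: ωn²/(s²+2ζωn·s+ωn²) → ωn = 2, ζ = 0.5.
ωd = ωn·√(1-ζ²) = 2·√(1-0.5²) = 1.732.
tp = π/ωd = π/1.732 = 1.814 s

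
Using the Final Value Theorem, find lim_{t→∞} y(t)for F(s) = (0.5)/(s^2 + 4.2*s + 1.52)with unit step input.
FVT: lim_{t→∞} y(t) = lim_{s→0} s*Y(s) where Y(s) = F(s)/s.
= lim_{s→0} F(s) = F(0) = num(0)/den(0) = 0.5/1.52 = 0.3289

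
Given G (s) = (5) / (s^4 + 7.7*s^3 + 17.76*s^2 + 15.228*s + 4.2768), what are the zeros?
Numerator is a nonzero constant (5) → Zeros: none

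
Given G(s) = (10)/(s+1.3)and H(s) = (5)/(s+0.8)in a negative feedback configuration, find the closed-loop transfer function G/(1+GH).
Closed-loop T = G/(1+GH).
Numerator: G_num * H_den = 10*s + 8.
Denominator: G_den * H_den + G_num * H_num = (s^2 + 2.1*s + 1.04) + (50) = s^2 + 2.1*s + 51.04.
T(s) = (10*s + 8)/(s^2 + 2.1*s + 51.04)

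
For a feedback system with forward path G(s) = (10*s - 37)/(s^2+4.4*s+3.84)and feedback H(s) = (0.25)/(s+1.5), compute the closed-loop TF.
Closed-loop T = G/(1+GH).
Numerator: G_num * H_den = 10*s^2 - 22*s - 55.5.
Denominator: G_den * H_den + G_num * H_num = (s^3 + 5.9*s^2 + 10.44*s + 5.76) + (2.5*s - 9.25) = s^3 + 5.9*s^2 + 12.94*s - 3.49.
T(s) = (10*s^2 - 22*s - 55.5)/(s^3 + 5.9*s^2 + 12.94*s - 3.49)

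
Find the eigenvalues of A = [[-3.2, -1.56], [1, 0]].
Eigenvalues solve det(λI - A) = 0.
Characteristic polynomial: λ^2 + 3.2*λ + 1.56 = 0.
Factor: (λ + 0.6)(λ + 2.6) = 0.
Roots: -0.6, -2.6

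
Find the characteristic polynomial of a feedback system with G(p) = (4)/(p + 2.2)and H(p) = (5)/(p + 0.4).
Characteristic poly = G_den * H_den + G_num * H_num = (p^2 + 2.6*p + 0.88) + (20) = p^2 + 2.6*p + 20.88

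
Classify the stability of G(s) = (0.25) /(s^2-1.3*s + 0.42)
Denominator: s^2 - 1.3*s + 0.42 = (s - 0.7)(s - 0.6). Poles: 0.6, 0.7. Unstable (2 pole(s) in RHP)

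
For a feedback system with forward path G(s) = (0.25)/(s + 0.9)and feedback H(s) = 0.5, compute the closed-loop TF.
Closed-loop T = G/(1+GH).
Numerator: G_num * H_den = 0.25.
Denominator: G_den * H_den + G_num * H_num = (s + 0.9) + (0.125) = s + 1.025.
T(s) = (0.25)/(s + 1.025)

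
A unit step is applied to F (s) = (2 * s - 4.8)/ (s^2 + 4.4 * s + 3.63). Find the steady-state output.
FVT: lim_{t→∞} y(t) = lim_{s→0} s*Y(s) where Y(s) = F(s)/s.
= lim_{s→0} F(s) = F(0) = num(0)/den(0) = -4.8/3.63 = -1.322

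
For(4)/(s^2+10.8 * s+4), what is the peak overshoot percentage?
Standard form: ωn²/(s²+2ζωn·s+ωn²) → ωn = 2, ζ = 2.7.
ζ ≥ 1, so the response is non-oscillatory: peak overshoot = 0%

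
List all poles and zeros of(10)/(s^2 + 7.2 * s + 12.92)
Set denominator = 0: s^2 + 7.2*s + 12.92 = (s + 3.8)(s + 3.4) = 0 → Poles: -3.4, -3.8
Numerator is a nonzero constant (10) → Zeros: none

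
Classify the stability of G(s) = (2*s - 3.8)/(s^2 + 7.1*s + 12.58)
Denominator: s^2 + 7.1*s + 12.58 = (s + 3.7)(s + 3.4). Poles: -3.4, -3.7. Stable (all poles in LHP)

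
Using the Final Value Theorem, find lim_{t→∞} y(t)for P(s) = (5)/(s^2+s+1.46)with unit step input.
FVT: lim_{t→∞} y(t) = lim_{s→0} s*Y(s) where Y(s) = P(s)/s.
= lim_{s→0} P(s) = P(0) = num(0)/den(0) = 5/1.46 = 3.425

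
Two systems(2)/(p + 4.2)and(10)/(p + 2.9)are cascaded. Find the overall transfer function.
Series: H = H₁ · H₂ = (n₁·n₂)/(d₁·d₂).
Num: n₁·n₂ = 20. Den: d₁·d₂ = p^2 + 7.1*p + 12.18.
H(p) = (20)/(p^2 + 7.1*p + 12.18)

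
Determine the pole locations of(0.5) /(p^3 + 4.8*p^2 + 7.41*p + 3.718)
Set denominator = 0: p^3 + 4.8*p^2 + 7.41*p + 3.718 = (p + 2.2)(p + 1.3)(p + 1.3) = 0 → Poles: -1.3, -1.3, -2.2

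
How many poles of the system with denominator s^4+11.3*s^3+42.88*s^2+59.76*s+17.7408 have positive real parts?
s^4 + 11.3*s^3 + 42.88*s^2 + 59.76*s + 17.7408 = (s + 2.8)(s + 3.3)(s + 0.4)(s + 4.8). Poles: -0.4, -2.8, -3.3, -4.8. RHP poles (Re>0): 0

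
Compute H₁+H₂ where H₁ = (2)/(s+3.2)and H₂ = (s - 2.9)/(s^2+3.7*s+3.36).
Parallel: H = H₁ + H₂ = (n₁·d₂ + n₂·d₁)/(d₁·d₂).
n₁·d₂ = 2*s^2 + 7.4*s + 6.72. n₂·d₁ = s^2 + 0.3*s - 9.28. Sum = 3*s^2 + 7.7*s - 2.56. d₁·d₂ = s^3 + 6.9*s^2 + 15.2*s + 10.752.
H(s) = (3*s^2 + 7.7*s - 2.56)/(s^3 + 6.9*s^2 + 15.2*s + 10.752)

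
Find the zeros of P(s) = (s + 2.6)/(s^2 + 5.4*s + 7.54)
Set numerator = 0: s + 2.6 = 0 → Zeros: -2.6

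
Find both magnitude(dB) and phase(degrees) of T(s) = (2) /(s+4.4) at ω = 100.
Substitute s = j*100: T(j100) = 0.0008783 - 0.0199614j.
|T| = 20*log₁₀(sqrt(Re²+Im²)) = -33.99 dB.
∠T = atan2(Im, Re) = -87.48°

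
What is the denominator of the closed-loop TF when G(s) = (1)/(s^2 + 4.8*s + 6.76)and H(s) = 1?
Characteristic poly = G_den * H_den + G_num * H_num = (s^2 + 4.8*s + 6.76) + (1) = s^2 + 4.8*s + 7.76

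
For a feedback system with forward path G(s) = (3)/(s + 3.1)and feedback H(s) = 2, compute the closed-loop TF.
Closed-loop T = G/(1+GH).
Numerator: G_num * H_den = 3.
Denominator: G_den * H_den + G_num * H_num = (s + 3.1) + (6) = s + 9.1.
T(s) = (3)/(s + 9.1)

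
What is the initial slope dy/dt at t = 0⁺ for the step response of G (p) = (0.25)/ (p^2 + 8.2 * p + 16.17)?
IVT: y'(0⁺) = lim_{p→∞} p²·Y(p) = lim_{p→∞} p·G(p).
deg(num) = 0, deg(den) = 2, relative degree = 2 ≥ 2, so p·G(p) → 0. Initial slope = 0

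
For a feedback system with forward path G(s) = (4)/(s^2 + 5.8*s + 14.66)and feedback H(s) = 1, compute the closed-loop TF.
Closed-loop T = G/(1+GH).
Numerator: G_num * H_den = 4.
Denominator: G_den * H_den + G_num * H_num = (s^2 + 5.8*s + 14.66) + (4) = s^2 + 5.8*s + 18.66.
T(s) = (4)/(s^2 + 5.8*s + 18.66)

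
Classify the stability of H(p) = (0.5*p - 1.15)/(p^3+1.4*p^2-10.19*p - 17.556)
Denominator: p^3 + 1.4*p^2 - 10.19*p - 17.556 = (p - 3.3)(p + 2.8)(p + 1.9). Poles: -1.9, -2.8, 3.3. Unstable (1 pole(s) in RHP)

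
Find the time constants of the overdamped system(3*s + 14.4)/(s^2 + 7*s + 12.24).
Overdamped: real poles at -3.4, -3.6. τ = -1/pole → τ₁ = 0.2941, τ₂ = 0.2778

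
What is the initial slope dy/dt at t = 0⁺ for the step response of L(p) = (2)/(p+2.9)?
IVT: y'(0⁺) = lim_{p→∞} p²·Y(p) = lim_{p→∞} p·L(p).
deg(num) = 0, deg(den) = 1, relative degree = 1, so p·L(p) → (leading num)/(leading den) = 2/1 = 2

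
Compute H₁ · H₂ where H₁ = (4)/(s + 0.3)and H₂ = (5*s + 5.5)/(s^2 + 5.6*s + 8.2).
Series: H = H₁ · H₂ = (n₁·n₂)/(d₁·d₂).
Num: n₁·n₂ = 20*s + 22. Den: d₁·d₂ = s^3 + 5.9*s^2 + 9.88*s + 2.46.
H(s) = (20*s + 22)/(s^3 + 5.9*s^2 + 9.88*s + 2.46)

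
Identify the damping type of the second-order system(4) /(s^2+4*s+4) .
Standard form: ωn²/(s²+2ζωn·s+ωn²) gives ωn=2, ζ=1.
Critically damped (ζ = 1)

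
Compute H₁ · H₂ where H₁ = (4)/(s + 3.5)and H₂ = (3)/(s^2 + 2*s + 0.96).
Series: H = H₁ · H₂ = (n₁·n₂)/(d₁·d₂).
Num: n₁·n₂ = 12. Den: d₁·d₂ = s^3 + 5.5*s^2 + 7.96*s + 3.36.
H(s) = (12)/(s^3 + 5.5*s^2 + 7.96*s + 3.36)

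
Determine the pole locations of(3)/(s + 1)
Set denominator = 0: s + 1 = 0 → Poles: -1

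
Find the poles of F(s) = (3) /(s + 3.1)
Set denominator = 0: s + 3.1 = 0 → Poles: -3.1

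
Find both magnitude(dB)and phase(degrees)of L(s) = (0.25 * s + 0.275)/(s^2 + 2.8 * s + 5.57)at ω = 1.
Substitute s = j*1: L(j1) = 0.0681203 + 0.0129678j.
|L| = 20*log₁₀(sqrt(Re²+Im²)) = -23.18 dB.
∠L = atan2(Im, Re) = 10.78°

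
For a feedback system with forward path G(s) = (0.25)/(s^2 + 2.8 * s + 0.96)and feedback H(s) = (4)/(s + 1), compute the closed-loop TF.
Closed-loop T = G/(1+GH).
Numerator: G_num * H_den = 0.25*s + 0.25.
Denominator: G_den * H_den + G_num * H_num = (s^3 + 3.8*s^2 + 3.76*s + 0.96) + (1) = s^3 + 3.8*s^2 + 3.76*s + 1.96.
T(s) = (0.25*s + 0.25)/(s^3 + 3.8*s^2 + 3.76*s + 1.96)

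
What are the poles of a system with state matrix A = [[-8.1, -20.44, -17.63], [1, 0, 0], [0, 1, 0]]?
Eigenvalues solve det(λI - A) = 0.
Characteristic polynomial: λ^3 + 8.1*λ^2 + 20.44*λ + 17.63 = 0.
Factor: (λ + 4.3)(λ^2 + 3.8*λ + 4.1) = 0.
Roots: -1.9 + 0.7j, -1.9 - 0.7j, -4.3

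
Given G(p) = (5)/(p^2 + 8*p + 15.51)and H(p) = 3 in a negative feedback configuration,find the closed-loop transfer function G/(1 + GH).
Closed-loop T = G/(1+GH).
Numerator: G_num * H_den = 5.
Denominator: G_den * H_den + G_num * H_num = (p^2 + 8*p + 15.51) + (15) = p^2 + 8*p + 30.51.
T(p) = (5)/(p^2 + 8*p + 30.51)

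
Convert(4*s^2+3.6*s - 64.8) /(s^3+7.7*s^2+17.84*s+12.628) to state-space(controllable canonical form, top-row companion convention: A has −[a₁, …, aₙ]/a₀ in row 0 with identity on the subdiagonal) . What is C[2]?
Reachable canonical form: C = numerator coefficients (right-aligned, zero-padded to length n).
num = 4*s^2 + 3.6*s - 64.8, C = [[4, 3.6, -64.8]].
C[2] = -64.8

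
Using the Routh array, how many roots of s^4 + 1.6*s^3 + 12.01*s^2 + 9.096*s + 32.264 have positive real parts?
Routh array:
s^4: [1, 12.01, 32.264]; s^3: [1.6, 9.096]; s^2: [6.325, 32.264]; s^1: [0.934356]; s^0: [32.264]
First column: [1, 1.6, 6.325, 0.934356, 32.264]. Sign changes = RHP roots = 0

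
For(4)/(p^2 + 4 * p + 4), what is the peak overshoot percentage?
Standard form: ωn²/(p²+2ζωn·p+ωn²) → ωn = 2, ζ = 1.
ζ ≥ 1, so the response is non-oscillatory: peak overshoot = 0%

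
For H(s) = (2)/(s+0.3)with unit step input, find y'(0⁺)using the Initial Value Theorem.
IVT: y'(0⁺) = lim_{s→∞} s²·Y(s) = lim_{s→∞} s·H(s).
deg(num) = 0, deg(den) = 1, relative degree = 1, so s·H(s) → (leading num)/(leading den) = 2/1 = 2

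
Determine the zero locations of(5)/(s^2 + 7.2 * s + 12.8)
Numerator is a nonzero constant (5) → Zeros: none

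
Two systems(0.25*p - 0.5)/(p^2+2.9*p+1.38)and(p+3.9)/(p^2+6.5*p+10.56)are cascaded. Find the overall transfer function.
Series: H = H₁ · H₂ = (n₁·n₂)/(d₁·d₂).
Num: n₁·n₂ = 0.25*p^2 + 0.475*p - 1.95. Den: d₁·d₂ = p^4 + 9.4*p^3 + 30.79*p^2 + 39.594*p + 14.5728.
H(p) = (0.25*p^2 + 0.475*p - 1.95)/(p^4 + 9.4*p^3 + 30.79*p^2 + 39.594*p + 14.5728)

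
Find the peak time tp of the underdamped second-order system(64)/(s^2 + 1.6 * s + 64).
Standard form: ωn²/(s²+2ζωn·s+ωn²) → ωn = 8, ζ = 0.1.
ωd = ωn·√(1-ζ²) = 8·√(1-0.1²) = 7.96.
tp = π/ωd = π/7.96 = 0.3947 s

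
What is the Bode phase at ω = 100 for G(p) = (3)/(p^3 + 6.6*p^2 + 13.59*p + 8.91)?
Substitute p = j*100: G(j100) = -1.97649e-07 + 2.99102e-06j.
∠G(j100) = atan2(Im, Re) = atan2(2.99102e-06, -1.97649e-07) = 93.78° (principal value).
Summing the individual angle contributions Σ∠(j100 − zᵢ) − Σ∠(j100 − pₖ) over the 0 zero(s) and 3 pole(s), each followed continuously from ω = 0 (DC phase referenced to (−180°, 180°]), gives -266.22°, i.e. the principal value - 360°. Continuous Bode phase = -266.22°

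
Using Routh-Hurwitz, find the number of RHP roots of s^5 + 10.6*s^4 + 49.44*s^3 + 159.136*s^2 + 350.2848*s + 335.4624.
Routh array:
s^5: [1, 49.44, 350.2848]; s^4: [10.6, 159.136, 335.4624]; s^3: [34.4272, 318.637]; s^2: [61.0287, 335.4624]; s^1: [129.398]; s^0: [335.4624]
First column: [1, 10.6, 34.4272, 61.0287, 129.398, 335.4624]. Sign changes = RHP roots = 0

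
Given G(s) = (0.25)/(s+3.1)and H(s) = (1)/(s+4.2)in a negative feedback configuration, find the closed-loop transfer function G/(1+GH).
Closed-loop T = G/(1+GH).
Numerator: G_num * H_den = 0.25*s + 1.05.
Denominator: G_den * H_den + G_num * H_num = (s^2 + 7.3*s + 13.02) + (0.25) = s^2 + 7.3*s + 13.27.
T(s) = (0.25*s + 1.05)/(s^2 + 7.3*s + 13.27)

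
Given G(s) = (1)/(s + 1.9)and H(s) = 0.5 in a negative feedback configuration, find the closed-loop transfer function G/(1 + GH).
Closed-loop T = G/(1+GH).
Numerator: G_num * H_den = 1.
Denominator: G_den * H_den + G_num * H_num = (s + 1.9) + (0.5) = s + 2.4.
T(s) = (1)/(s + 2.4)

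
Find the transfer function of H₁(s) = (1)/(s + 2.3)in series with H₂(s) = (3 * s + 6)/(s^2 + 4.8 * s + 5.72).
Series: H = H₁ · H₂ = (n₁·n₂)/(d₁·d₂).
Num: n₁·n₂ = 3*s + 6. Den: d₁·d₂ = s^3 + 7.1*s^2 + 16.76*s + 13.156.
H(s) = (3*s + 6)/(s^3 + 7.1*s^2 + 16.76*s + 13.156)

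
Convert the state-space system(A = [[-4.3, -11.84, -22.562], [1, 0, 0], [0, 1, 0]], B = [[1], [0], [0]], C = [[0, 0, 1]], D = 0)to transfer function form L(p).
L(p) = C(pI - A)⁻¹B + D.
Characteristic polynomial det(pI - A) = p^3 + 4.3*p^2 + 11.84*p + 22.562.
Numerator from C·adj(pI-A)·B + D·det(pI-A) = 1.
L(p) = (1)/(p^3 + 4.3*p^2 + 11.84*p + 22.562)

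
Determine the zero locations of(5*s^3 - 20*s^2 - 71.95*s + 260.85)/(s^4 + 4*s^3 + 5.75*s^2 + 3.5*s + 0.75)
Set numerator = 0: 5*s^3 - 20*s^2 - 71.95*s + 260.85 = 5*(s - 4.7)(s - 3)(s + 3.7) = 0 → Zeros: -3.7, 3, 4.7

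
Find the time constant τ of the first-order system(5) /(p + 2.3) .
First-order system: τ = -1/pole. Pole = -2.3. τ = -1/(-2.3) = 0.4348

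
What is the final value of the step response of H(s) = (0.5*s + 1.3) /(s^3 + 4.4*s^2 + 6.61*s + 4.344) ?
FVT: lim_{t→∞} y(t) = lim_{s→0} s*Y(s) where Y(s) = H(s)/s.
= lim_{s→0} H(s) = H(0) = num(0)/den(0) = 1.3/4.344 = 0.2993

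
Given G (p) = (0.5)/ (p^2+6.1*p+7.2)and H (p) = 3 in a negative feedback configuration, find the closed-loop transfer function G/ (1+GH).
Closed-loop T = G/(1+GH).
Numerator: G_num * H_den = 0.5.
Denominator: G_den * H_den + G_num * H_num = (p^2 + 6.1*p + 7.2) + (1.5) = p^2 + 6.1*p + 8.7.
T(p) = (0.5)/(p^2 + 6.1*p + 8.7)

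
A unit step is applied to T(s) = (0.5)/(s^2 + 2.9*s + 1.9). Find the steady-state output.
FVT: lim_{t→∞} y(t) = lim_{s→0} s*Y(s) where Y(s) = T(s)/s.
= lim_{s→0} T(s) = T(0) = num(0)/den(0) = 0.5/1.9 = 0.2632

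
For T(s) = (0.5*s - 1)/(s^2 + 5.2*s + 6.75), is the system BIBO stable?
Denominator: s^2 + 5.2*s + 6.75 = (s + 2.5)(s + 2.7). Poles: -2.5, -2.7. All Re(p)<0: Yes (stable)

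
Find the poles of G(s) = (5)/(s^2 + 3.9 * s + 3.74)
Set denominator = 0: s^2 + 3.9*s + 3.74 = (s + 1.7)(s + 2.2) = 0 → Poles: -1.7, -2.2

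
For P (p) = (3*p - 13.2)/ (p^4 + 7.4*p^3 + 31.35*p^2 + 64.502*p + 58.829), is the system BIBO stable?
Denominator: p^4 + 7.4*p^3 + 31.35*p^2 + 64.502*p + 58.829 = (p^2 + 3.6*p + 4.45)(p^2 + 3.8*p + 13.22). Poles: -1.8 + 1.1j, -1.8 - 1.1j, -1.9 + 3.1j, -1.9 - 3.1j. All Re(p)<0: Yes (stable)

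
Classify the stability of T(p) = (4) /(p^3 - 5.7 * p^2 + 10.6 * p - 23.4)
Denominator: p^3 - 5.7*p^2 + 10.6*p - 23.4 = (p - 4.5)(p^2 - 1.2*p + 5.2). Poles: 0.6 + 2.2j, 0.6 - 2.2j, 4.5. Unstable (3 pole(s) in RHP)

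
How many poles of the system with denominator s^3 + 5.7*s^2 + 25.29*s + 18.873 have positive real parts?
s^3 + 5.7*s^2 + 25.29*s + 18.873 = (s + 0.9)(s^2 + 4.8*s + 20.97). Poles: -0.9, -2.4 + 3.9j, -2.4 - 3.9j. RHP poles (Re>0): 0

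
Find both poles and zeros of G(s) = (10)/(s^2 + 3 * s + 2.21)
Set denominator = 0: s^2 + 3*s + 2.21 = (s + 1.7)(s + 1.3) = 0 → Poles: -1.3, -1.7
Numerator is a nonzero constant (10) → Zeros: none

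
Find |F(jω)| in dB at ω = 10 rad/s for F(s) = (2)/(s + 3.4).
Substitute s = j*10: F(j10) = 0.0609537 - 0.179276j.
|F(j10)| = sqrt(Re² + Im²) = 0.1894.
20*log₁₀(0.1894) = -14.45 dB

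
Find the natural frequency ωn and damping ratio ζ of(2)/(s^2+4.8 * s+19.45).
Underdamped: complex pole -2.4 + 3.7j. ωn = |pole| = 4.41, ζ = -Re(pole)/ωn = 0.5442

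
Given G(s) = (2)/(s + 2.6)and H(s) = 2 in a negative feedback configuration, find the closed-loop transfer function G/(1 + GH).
Closed-loop T = G/(1+GH).
Numerator: G_num * H_den = 2.
Denominator: G_den * H_den + G_num * H_num = (s + 2.6) + (4) = s + 6.6.
T(s) = (2)/(s + 6.6)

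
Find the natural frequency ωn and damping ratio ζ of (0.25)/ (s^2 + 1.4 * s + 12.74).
Underdamped: complex pole -0.7 + 3.5j. ωn = |pole| = 3.569, ζ = -Re(pole)/ωn = 0.1961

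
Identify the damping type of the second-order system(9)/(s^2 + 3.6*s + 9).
Standard form: ωn²/(s²+2ζωn·s+ωn²) gives ωn=3, ζ=0.6.
Underdamped (ζ = 0.6 < 1)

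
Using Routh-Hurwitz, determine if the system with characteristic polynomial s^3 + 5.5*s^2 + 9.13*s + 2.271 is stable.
Routh array:
s^3: [1, 9.13]; s^2: [5.5, 2.271]; s^1: [8.71709]; s^0: [2.271]
First column: [1, 5.5, 8.71709, 2.271]. Sign changes = 0.
Yes, stable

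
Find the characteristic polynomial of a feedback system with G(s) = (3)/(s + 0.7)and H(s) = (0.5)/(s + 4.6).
Characteristic poly = G_den * H_den + G_num * H_num = (s^2 + 5.3*s + 3.22) + (1.5) = s^2 + 5.3*s + 4.72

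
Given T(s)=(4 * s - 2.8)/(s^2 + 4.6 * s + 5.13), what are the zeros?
Set numerator = 0: 4*s - 2.8 = 0 → Zeros: 0.7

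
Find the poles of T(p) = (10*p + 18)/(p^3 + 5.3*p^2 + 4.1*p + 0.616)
Set denominator = 0: p^3 + 5.3*p^2 + 4.1*p + 0.616 = (p + 0.7)(p + 0.2)(p + 4.4) = 0 → Poles: -0.2, -0.7, -4.4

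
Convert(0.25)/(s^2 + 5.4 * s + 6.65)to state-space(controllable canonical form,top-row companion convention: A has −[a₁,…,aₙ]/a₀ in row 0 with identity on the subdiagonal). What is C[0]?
Reachable canonical form: C = numerator coefficients (right-aligned, zero-padded to length n).
num = 0.25, C = [[0, 0.25]].
C[0] = 0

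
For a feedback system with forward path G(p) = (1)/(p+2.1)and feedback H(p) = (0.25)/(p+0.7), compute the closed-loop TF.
Closed-loop T = G/(1+GH).
Numerator: G_num * H_den = p + 0.7.
Denominator: G_den * H_den + G_num * H_num = (p^2 + 2.8*p + 1.47) + (0.25) = p^2 + 2.8*p + 1.72.
T(p) = (p + 0.7)/(p^2 + 2.8*p + 1.72)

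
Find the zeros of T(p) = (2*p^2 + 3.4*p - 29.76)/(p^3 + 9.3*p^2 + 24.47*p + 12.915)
Set numerator = 0: 2*p^2 + 3.4*p - 29.76 = 2*(p + 4.8)(p - 3.1) = 0 → Zeros: -4.8, 3.1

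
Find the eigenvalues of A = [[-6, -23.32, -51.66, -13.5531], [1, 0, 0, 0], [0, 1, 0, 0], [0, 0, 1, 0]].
Eigenvalues solve det(λI - A) = 0.
Characteristic polynomial: λ^4 + 6*λ^3 + 23.32*λ^2 + 51.66*λ + 13.5531 = 0.
Factor: (λ + 3.3)(λ + 0.3)(λ^2 + 2.4*λ + 13.69) = 0.
Roots: -0.3, -1.2 + 3.5j, -1.2 - 3.5j, -3.3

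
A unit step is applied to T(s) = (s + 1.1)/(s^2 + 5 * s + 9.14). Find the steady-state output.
FVT: lim_{t→∞} y(t) = lim_{s→0} s*Y(s) where Y(s) = T(s)/s.
= lim_{s→0} T(s) = T(0) = num(0)/den(0) = 1.1/9.14 = 0.1204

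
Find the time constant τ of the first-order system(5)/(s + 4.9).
First-order system: τ = -1/pole. Pole = -4.9. τ = -1/(-4.9) = 0.2041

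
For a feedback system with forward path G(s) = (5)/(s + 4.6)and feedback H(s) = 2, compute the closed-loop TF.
Closed-loop T = G/(1+GH).
Numerator: G_num * H_den = 5.
Denominator: G_den * H_den + G_num * H_num = (s + 4.6) + (10) = s + 14.6.
T(s) = (5)/(s + 14.6)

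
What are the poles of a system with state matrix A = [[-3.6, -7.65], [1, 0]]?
Eigenvalues solve det(λI - A) = 0.
Characteristic polynomial: λ^2 + 3.6*λ + 7.65 = 0.
Roots: -1.8 + 2.1j, -1.8 - 2.1j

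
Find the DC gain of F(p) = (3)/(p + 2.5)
DC gain = F(0) = num(0)/den(0) = 3/2.5 = 1.2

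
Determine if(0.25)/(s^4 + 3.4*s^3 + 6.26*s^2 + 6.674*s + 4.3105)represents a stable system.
Denominator: s^4 + 3.4*s^3 + 6.26*s^2 + 6.674*s + 4.3105 = (s^2 + 2.6*s + 2.33)(s^2 + 0.8*s + 1.85). Poles: -0.4 + 1.3j, -0.4 - 1.3j, -1.3 + 0.8j, -1.3 - 0.8j. All Re(p)<0: Yes (stable)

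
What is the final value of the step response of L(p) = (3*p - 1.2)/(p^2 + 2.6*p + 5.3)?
FVT: lim_{t→∞} y(t) = lim_{p→0} p*Y(p) where Y(p) = L(p)/p.
= lim_{p→0} L(p) = L(0) = num(0)/den(0) = -1.2/5.3 = -0.2264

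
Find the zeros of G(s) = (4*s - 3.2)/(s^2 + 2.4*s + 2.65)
Set numerator = 0: 4*s - 3.2 = 0 → Zeros: 0.8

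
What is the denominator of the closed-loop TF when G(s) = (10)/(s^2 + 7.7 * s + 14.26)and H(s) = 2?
Characteristic poly = G_den * H_den + G_num * H_num = (s^2 + 7.7*s + 14.26) + (20) = s^2 + 7.7*s + 34.26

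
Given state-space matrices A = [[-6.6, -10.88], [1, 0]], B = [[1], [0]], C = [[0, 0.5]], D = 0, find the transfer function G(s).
G(s) = C(sI - A)⁻¹B + D.
Characteristic polynomial det(sI - A) = s^2 + 6.6*s + 10.88.
Numerator from C·adj(sI-A)·B + D·det(sI-A) = 0.5.
G(s) = (0.5)/(s^2 + 6.6*s + 10.88)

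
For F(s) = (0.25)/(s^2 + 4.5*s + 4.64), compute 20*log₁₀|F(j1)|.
Substitute s = j*1: F(j1) = 0.0271645 - 0.0335825j.
|F(j1)| = sqrt(Re² + Im²) = 0.04319.
20*log₁₀(0.04319) = -27.29 dB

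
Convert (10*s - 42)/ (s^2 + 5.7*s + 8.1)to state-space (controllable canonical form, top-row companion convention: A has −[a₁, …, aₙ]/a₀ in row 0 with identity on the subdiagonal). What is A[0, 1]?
Reachable canonical form for den = s^2 + 5.7*s + 8.1: top row of A = -[a₁,a₂,...,aₙ]/a₀, ones on the subdiagonal, zeros elsewhere.
A = [[-5.7, -8.1], [1, 0]].
A[0,1] = -8.1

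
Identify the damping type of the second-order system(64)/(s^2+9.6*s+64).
Standard form: ωn²/(s²+2ζωn·s+ωn²) gives ωn=8, ζ=0.6.
Underdamped (ζ = 0.6 < 1)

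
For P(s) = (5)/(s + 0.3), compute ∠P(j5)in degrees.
Substitute s = j*5: P(j5) = 0.0597848 - 0.996413j.
∠P(j5) = atan2(Im, Re) = atan2(-0.996413, 0.0597848) = -86.57°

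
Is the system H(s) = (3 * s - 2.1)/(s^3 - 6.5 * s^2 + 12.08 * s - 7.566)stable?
Denominator: s^3 - 6.5*s^2 + 12.08*s - 7.566 = (s - 3.9)(s^2 - 2.6*s + 1.94). Poles: 1.3 + 0.5j, 1.3 - 0.5j, 3.9. All Re(p)<0: No (unstable)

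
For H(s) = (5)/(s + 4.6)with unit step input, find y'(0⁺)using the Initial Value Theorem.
IVT: y'(0⁺) = lim_{s→∞} s²·Y(s) = lim_{s→∞} s·H(s).
deg(num) = 0, deg(den) = 1, relative degree = 1, so s·H(s) → (leading num)/(leading den) = 5/1 = 5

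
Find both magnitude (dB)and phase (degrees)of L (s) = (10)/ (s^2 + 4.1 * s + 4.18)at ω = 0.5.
Substitute s = j*0.5: L(j0.5) = 2.00026 - 1.0434j.
|L| = 20*log₁₀(sqrt(Re²+Im²)) = 7.07 dB.
∠L = atan2(Im, Re) = -27.55°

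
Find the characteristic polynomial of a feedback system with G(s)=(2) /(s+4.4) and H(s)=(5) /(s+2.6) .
Characteristic poly = G_den * H_den + G_num * H_num = (s^2 + 7*s + 11.44) + (10) = s^2 + 7*s + 21.44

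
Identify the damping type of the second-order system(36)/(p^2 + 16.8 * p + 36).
Standard form: ωn²/(p²+2ζωn·p+ωn²) gives ωn=6, ζ=1.4.
Overdamped (ζ = 1.4 > 1)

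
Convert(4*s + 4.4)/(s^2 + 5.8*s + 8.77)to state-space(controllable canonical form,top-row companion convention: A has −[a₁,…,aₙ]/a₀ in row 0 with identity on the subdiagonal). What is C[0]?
Reachable canonical form: C = numerator coefficients (right-aligned, zero-padded to length n).
num = 4*s + 4.4, C = [[4, 4.4]].
C[0] = 4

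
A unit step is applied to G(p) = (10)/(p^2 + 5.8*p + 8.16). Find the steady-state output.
FVT: lim_{t→∞} y(t) = lim_{p→0} p*Y(p) where Y(p) = G(p)/p.
= lim_{p→0} G(p) = G(0) = num(0)/den(0) = 10/8.16 = 1.225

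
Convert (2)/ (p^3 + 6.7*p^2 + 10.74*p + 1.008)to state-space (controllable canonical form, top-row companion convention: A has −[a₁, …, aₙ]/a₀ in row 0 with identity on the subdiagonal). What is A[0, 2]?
Reachable canonical form for den = p^3 + 6.7*p^2 + 10.74*p + 1.008: top row of A = -[a₁,a₂,...,aₙ]/a₀, ones on the subdiagonal, zeros elsewhere.
A = [[-6.7, -10.74, -1.008], [1, 0, 0], [0, 1, 0]].
A[0,2] = -1.008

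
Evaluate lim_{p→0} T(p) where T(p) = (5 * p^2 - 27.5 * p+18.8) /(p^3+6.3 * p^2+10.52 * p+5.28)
DC gain = T(0) = num(0)/den(0) = 18.8/5.28 = 3.561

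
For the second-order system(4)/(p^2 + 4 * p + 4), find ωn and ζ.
Standard form: ωn²/(p²+2ζωn·p+ωn²).
const=4=ωn² → ωn=2, p coeff=4=2ζωn → ζ=1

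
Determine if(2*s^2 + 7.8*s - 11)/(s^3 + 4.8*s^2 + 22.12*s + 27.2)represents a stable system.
Denominator: s^3 + 4.8*s^2 + 22.12*s + 27.2 = (s + 1.6)(s^2 + 3.2*s + 17). Poles: -1.6, -1.6 + 3.8j, -1.6 - 3.8j. All Re(p)<0: Yes (stable)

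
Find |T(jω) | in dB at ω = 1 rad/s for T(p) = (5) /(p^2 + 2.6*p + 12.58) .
Substitute p = j*1: T(j1) = 0.411057 - 0.0922926j.
|T(j1)| = sqrt(Re² + Im²) = 0.4213.
20*log₁₀(0.4213) = -7.51 dB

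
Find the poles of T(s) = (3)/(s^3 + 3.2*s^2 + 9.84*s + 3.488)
Set denominator = 0: s^3 + 3.2*s^2 + 9.84*s + 3.488 = (s + 0.4)(s^2 + 2.8*s + 8.72) = 0 → Poles: -0.4, -1.4 + 2.6j, -1.4 - 2.6j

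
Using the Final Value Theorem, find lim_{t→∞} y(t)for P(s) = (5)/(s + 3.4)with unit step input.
FVT: lim_{t→∞} y(t) = lim_{s→0} s*Y(s) where Y(s) = P(s)/s.
= lim_{s→0} P(s) = P(0) = num(0)/den(0) = 5/3.4 = 1.471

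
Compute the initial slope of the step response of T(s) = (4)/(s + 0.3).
IVT: y'(0⁺) = lim_{s→∞} s²·Y(s) = lim_{s→∞} s·T(s).
deg(num) = 0, deg(den) = 1, relative degree = 1, so s·T(s) → (leading num)/(leading den) = 4/1 = 4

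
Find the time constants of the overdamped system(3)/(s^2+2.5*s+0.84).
Overdamped: real poles at -2.1, -0.4. τ = -1/pole → τ₁ = 0.4762, τ₂ = 2.5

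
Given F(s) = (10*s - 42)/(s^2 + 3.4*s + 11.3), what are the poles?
Set denominator = 0: s^2 + 3.4*s + 11.3 = 0 → Poles: -1.7 + 2.9j, -1.7 - 2.9j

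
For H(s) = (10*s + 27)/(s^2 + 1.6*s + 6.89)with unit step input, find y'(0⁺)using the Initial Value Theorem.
IVT: y'(0⁺) = lim_{s→∞} s²·Y(s) = lim_{s→∞} s·H(s).
deg(num) = 1, deg(den) = 2, relative degree = 1, so s·H(s) → (leading num)/(leading den) = 10/1 = 10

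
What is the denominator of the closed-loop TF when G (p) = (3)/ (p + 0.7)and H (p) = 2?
Characteristic poly = G_den * H_den + G_num * H_num = (p + 0.7) + (6) = p + 6.7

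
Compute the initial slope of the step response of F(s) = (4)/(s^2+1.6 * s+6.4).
IVT: y'(0⁺) = lim_{s→∞} s²·Y(s) = lim_{s→∞} s·F(s).
deg(num) = 0, deg(den) = 2, relative degree = 2 ≥ 2, so s·F(s) → 0. Initial slope = 0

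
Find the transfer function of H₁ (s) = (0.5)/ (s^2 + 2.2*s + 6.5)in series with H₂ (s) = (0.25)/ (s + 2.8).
Series: H = H₁ · H₂ = (n₁·n₂)/(d₁·d₂).
Num: n₁·n₂ = 0.125. Den: d₁·d₂ = s^3 + 5*s^2 + 12.66*s + 18.2.
H(s) = (0.125)/(s^3 + 5*s^2 + 12.66*s + 18.2)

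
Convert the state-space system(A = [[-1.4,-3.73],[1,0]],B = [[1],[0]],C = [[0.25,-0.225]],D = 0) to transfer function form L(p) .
L(p) = C(pI - A)⁻¹B + D.
Characteristic polynomial det(pI - A) = p^2 + 1.4*p + 3.73.
Numerator from C·adj(pI-A)·B + D·det(pI-A) = 0.25*p - 0.225.
L(p) = (0.25*p - 0.225)/(p^2 + 1.4*p + 3.73)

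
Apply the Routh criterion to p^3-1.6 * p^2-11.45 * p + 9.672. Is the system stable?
Routh array:
p^3: [1, -11.45]; p^2: [-1.6, 9.672]; p^1: [-5.405]; p^0: [9.672]
First column: [1, -1.6, -5.405, 9.672]. Sign changes = 2.
No, unstable (2 RHP root(s))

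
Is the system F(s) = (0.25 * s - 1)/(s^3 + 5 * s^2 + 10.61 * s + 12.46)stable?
Denominator: s^3 + 5*s^2 + 10.61*s + 12.46 = (s + 2.8)(s^2 + 2.2*s + 4.45). Poles: -1.1 + 1.8j, -1.1 - 1.8j, -2.8. All Re(p)<0: Yes (stable)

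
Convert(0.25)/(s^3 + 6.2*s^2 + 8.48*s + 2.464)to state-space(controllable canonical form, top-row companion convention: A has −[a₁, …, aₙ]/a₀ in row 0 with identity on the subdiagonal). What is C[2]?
Reachable canonical form: C = numerator coefficients (right-aligned, zero-padded to length n).
num = 0.25, C = [[0, 0, 0.25]].
C[2] = 0.25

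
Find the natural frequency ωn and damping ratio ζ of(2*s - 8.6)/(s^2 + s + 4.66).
Underdamped: complex pole -0.5 + 2.1j. ωn = |pole| = 2.159, ζ = -Re(pole)/ωn = 0.2316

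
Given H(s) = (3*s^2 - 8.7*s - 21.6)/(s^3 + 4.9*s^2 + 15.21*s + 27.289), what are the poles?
Set denominator = 0: s^3 + 4.9*s^2 + 15.21*s + 27.289 = (s + 2.9)(s^2 + 2*s + 9.41) = 0 → Poles: -1 + 2.9j, -1 - 2.9j, -2.9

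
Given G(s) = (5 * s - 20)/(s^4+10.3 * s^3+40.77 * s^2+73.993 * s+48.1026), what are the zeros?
Set numerator = 0: 5*s - 20 = 0 → Zeros: 4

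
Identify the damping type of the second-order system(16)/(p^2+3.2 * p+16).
Standard form: ωn²/(p²+2ζωn·p+ωn²) gives ωn=4, ζ=0.4.
Underdamped (ζ = 0.4 < 1)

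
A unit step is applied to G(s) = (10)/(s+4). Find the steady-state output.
FVT: lim_{t→∞} y(t) = lim_{s→0} s*Y(s) where Y(s) = G(s)/s.
= lim_{s→0} G(s) = G(0) = num(0)/den(0) = 10/4 = 2.5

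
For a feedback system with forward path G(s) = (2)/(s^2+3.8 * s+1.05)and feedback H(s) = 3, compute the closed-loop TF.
Closed-loop T = G/(1+GH).
Numerator: G_num * H_den = 2.
Denominator: G_den * H_den + G_num * H_num = (s^2 + 3.8*s + 1.05) + (6) = s^2 + 3.8*s + 7.05.
T(s) = (2)/(s^2 + 3.8*s + 7.05)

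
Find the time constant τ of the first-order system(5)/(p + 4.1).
First-order system: τ = -1/pole. Pole = -4.1. τ = -1/(-4.1) = 0.2439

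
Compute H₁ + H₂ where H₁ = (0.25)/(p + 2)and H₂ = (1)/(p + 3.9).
Parallel: H = H₁ + H₂ = (n₁·d₂ + n₂·d₁)/(d₁·d₂).
n₁·d₂ = 0.25*p + 0.975. n₂·d₁ = p + 2. Sum = 1.25*p + 2.975. d₁·d₂ = p^2 + 5.9*p + 7.8.
H(p) = (1.25*p + 2.975)/(p^2 + 5.9*p + 7.8)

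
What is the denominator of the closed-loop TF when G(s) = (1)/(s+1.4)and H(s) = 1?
Characteristic poly = G_den * H_den + G_num * H_num = (s + 1.4) + (1) = s + 2.4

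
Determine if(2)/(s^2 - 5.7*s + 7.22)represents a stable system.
Denominator: s^2 - 5.7*s + 7.22 = (s - 1.9)(s - 3.8). Poles: 1.9, 3.8. All Re(p)<0: No (unstable)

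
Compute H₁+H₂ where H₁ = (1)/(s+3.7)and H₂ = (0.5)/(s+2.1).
Parallel: H = H₁ + H₂ = (n₁·d₂ + n₂·d₁)/(d₁·d₂).
n₁·d₂ = s + 2.1. n₂·d₁ = 0.5*s + 1.85. Sum = 1.5*s + 3.95. d₁·d₂ = s^2 + 5.8*s + 7.77.
H(s) = (1.5*s + 3.95)/(s^2 + 5.8*s + 7.77)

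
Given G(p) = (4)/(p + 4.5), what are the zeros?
Numerator is a nonzero constant (4) → Zeros: none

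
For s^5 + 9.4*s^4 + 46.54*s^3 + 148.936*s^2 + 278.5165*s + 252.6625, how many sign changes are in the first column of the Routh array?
Routh array:
s^5: [1, 46.54, 278.5165]; s^4: [9.4, 148.936, 252.6625]; s^3: [30.6957, 251.638]; s^2: [71.8767, 252.6625]; s^1: [143.735]; s^0: [252.6625]
First column: [1, 9.4, 30.6957, 71.8767, 143.735, 252.6625]. Sign changes = 0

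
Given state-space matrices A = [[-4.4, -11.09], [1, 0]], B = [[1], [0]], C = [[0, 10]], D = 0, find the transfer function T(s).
T(s) = C(sI - A)⁻¹B + D.
Characteristic polynomial det(sI - A) = s^2 + 4.4*s + 11.09.
Numerator from C·adj(sI-A)·B + D·det(sI-A) = 10.
T(s) = (10)/(s^2 + 4.4*s + 11.09)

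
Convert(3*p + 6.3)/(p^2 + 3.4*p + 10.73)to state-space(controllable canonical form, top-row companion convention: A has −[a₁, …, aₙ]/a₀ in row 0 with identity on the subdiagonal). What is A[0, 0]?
Reachable canonical form for den = p^2 + 3.4*p + 10.73: top row of A = -[a₁,a₂,...,aₙ]/a₀, ones on the subdiagonal, zeros elsewhere.
A = [[-3.4, -10.73], [1, 0]].
A[0,0] = -3.4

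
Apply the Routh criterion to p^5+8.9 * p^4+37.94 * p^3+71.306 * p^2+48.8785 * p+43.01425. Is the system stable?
Routh array:
p^5: [1, 37.94, 48.8785]; p^4: [8.9, 71.306, 43.01425]; p^3: [29.9281, 44.0454]; p^2: [58.2078, 43.01425]; p^1: [21.9293]; p^0: [43.01425]
First column: [1, 8.9, 29.9281, 58.2078, 21.9293, 43.01425]. Sign changes = 0.
Yes, stable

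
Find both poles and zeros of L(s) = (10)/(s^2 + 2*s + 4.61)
Set denominator = 0: s^2 + 2*s + 4.61 = 0 → Poles: -1 + 1.9j, -1 - 1.9j
Numerator is a nonzero constant (10) → Zeros: none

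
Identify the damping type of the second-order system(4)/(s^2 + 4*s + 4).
Standard form: ωn²/(s²+2ζωn·s+ωn²) gives ωn=2, ζ=1.
Critically damped (ζ = 1)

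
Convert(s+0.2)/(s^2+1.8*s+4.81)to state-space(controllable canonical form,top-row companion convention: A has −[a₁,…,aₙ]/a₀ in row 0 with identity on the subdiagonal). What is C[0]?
Reachable canonical form: C = numerator coefficients (right-aligned, zero-padded to length n).
num = s + 0.2, C = [[1, 0.2]].
C[0] = 1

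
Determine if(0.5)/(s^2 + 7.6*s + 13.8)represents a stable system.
Denominator: s^2 + 7.6*s + 13.8 = (s + 3)(s + 4.6). Poles: -3, -4.6. All Re(p)<0: Yes (stable)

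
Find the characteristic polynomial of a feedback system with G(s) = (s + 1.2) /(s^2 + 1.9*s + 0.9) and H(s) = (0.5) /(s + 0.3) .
Characteristic poly = G_den * H_den + G_num * H_num = (s^3 + 2.2*s^2 + 1.47*s + 0.27) + (0.5*s + 0.6) = s^3 + 2.2*s^2 + 1.97*s + 0.87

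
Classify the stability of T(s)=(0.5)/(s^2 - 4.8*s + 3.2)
Denominator: s^2 - 4.8*s + 3.2 = (s - 0.8)(s - 4). Poles: 0.8, 4. Unstable (2 pole(s) in RHP)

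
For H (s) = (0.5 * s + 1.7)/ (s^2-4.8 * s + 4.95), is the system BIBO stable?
Denominator: s^2 - 4.8*s + 4.95 = (s - 3.3)(s - 1.5). Poles: 1.5, 3.3. All Re(p)<0: No (unstable)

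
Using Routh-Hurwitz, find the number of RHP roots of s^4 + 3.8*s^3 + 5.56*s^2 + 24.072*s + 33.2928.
Routh array:
s^4: [1, 5.56, 33.2928]; s^3: [3.8, 24.072]; s^2: [-0.774737, 33.2928]; s^1: [187.37]; s^0: [33.2928]
First column: [1, 3.8, -0.774737, 187.37, 33.2928]. Sign changes = RHP roots = 2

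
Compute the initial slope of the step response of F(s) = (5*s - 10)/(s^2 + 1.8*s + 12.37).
IVT: y'(0⁺) = lim_{s→∞} s²·Y(s) = lim_{s→∞} s·F(s).
deg(num) = 1, deg(den) = 2, relative degree = 1, so s·F(s) → (leading num)/(leading den) = 5/1 = 5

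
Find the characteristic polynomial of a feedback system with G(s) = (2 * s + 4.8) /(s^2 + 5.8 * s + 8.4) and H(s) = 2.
Characteristic poly = G_den * H_den + G_num * H_num = (s^2 + 5.8*s + 8.4) + (4*s + 9.6) = s^2 + 9.8*s + 18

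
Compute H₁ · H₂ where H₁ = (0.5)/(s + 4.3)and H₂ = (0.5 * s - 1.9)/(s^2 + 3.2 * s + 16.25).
Series: H = H₁ · H₂ = (n₁·n₂)/(d₁·d₂).
Num: n₁·n₂ = 0.25*s - 0.95. Den: d₁·d₂ = s^3 + 7.5*s^2 + 30.01*s + 69.875.
H(s) = (0.25*s - 0.95)/(s^3 + 7.5*s^2 + 30.01*s + 69.875)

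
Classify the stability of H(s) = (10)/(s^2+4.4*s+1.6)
Denominator: s^2 + 4.4*s + 1.6 = (s + 4)(s + 0.4). Poles: -0.4, -4. Stable (all poles in LHP)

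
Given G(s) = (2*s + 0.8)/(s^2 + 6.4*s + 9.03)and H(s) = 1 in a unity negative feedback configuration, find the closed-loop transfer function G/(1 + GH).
Closed-loop T = G/(1+GH).
Numerator: G_num * H_den = 2*s + 0.8.
Denominator: G_den * H_den + G_num * H_num = (s^2 + 6.4*s + 9.03) + (2*s + 0.8) = s^2 + 8.4*s + 9.83.
T(s) = (2*s + 0.8)/(s^2 + 8.4*s + 9.83)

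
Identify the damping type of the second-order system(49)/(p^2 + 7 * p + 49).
Standard form: ωn²/(p²+2ζωn·p+ωn²) gives ωn=7, ζ=0.5.
Underdamped (ζ = 0.5 < 1)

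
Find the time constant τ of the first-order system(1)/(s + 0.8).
First-order system: τ = -1/pole. Pole = -0.8. τ = -1/(-0.8) = 1.25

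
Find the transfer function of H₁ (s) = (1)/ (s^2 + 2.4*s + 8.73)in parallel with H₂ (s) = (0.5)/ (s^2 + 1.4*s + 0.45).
Parallel: H = H₁ + H₂ = (n₁·d₂ + n₂·d₁)/(d₁·d₂).
n₁·d₂ = s^2 + 1.4*s + 0.45. n₂·d₁ = 0.5*s^2 + 1.2*s + 4.365. Sum = 1.5*s^2 + 2.6*s + 4.815. d₁·d₂ = s^4 + 3.8*s^3 + 12.54*s^2 + 13.302*s + 3.9285.
H(s) = (1.5*s^2 + 2.6*s + 4.815)/(s^4 + 3.8*s^3 + 12.54*s^2 + 13.302*s + 3.9285)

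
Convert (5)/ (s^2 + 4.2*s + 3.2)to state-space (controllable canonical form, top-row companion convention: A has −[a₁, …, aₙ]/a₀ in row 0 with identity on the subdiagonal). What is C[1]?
Reachable canonical form: C = numerator coefficients (right-aligned, zero-padded to length n).
num = 5, C = [[0, 5]].
C[1] = 5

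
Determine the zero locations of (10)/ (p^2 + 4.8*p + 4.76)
Numerator is a nonzero constant (10) → Zeros: none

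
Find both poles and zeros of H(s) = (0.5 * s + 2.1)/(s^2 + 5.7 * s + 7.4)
Set denominator = 0: s^2 + 5.7*s + 7.4 = (s + 2)(s + 3.7) = 0 → Poles: -2, -3.7
Set numerator = 0: 0.5*s + 2.1 = 0 → Zeros: -4.2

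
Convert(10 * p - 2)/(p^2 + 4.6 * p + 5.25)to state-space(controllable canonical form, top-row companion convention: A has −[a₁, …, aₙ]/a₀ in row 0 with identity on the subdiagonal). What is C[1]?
Reachable canonical form: C = numerator coefficients (right-aligned, zero-padded to length n).
num = 10*p - 2, C = [[10, -2]].
C[1] = -2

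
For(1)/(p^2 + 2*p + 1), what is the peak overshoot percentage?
Standard form: ωn²/(p²+2ζωn·p+ωn²) → ωn = 1, ζ = 1.
ζ ≥ 1, so the response is non-oscillatory: peak overshoot = 0%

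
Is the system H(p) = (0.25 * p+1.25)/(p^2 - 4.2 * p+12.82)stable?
Denominator: p^2 - 4.2*p + 12.82. Poles: 2.1 + 2.9j, 2.1 - 2.9j. All Re(p)<0: No (unstable)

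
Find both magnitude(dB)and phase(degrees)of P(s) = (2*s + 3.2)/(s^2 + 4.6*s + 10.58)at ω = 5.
Substitute s = j*5: P(j5) = 0.249487 - 0.295548j.
|P| = 20*log₁₀(sqrt(Re²+Im²)) = -8.25 dB.
∠P = atan2(Im, Re) = -49.83°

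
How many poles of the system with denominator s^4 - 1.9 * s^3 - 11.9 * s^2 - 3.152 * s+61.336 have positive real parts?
s^4 - 1.9*s^3 - 11.9*s^2 - 3.152*s + 61.336 = (s - 4.1)(s - 2.2)(s^2 + 4.4*s + 6.8). Poles: -2.2 + 1.4j, -2.2 - 1.4j, 2.2, 4.1. RHP poles (Re>0): 2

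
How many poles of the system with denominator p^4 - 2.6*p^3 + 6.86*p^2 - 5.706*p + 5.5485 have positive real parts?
p^4 - 2.6*p^3 + 6.86*p^2 - 5.706*p + 5.5485 = (p^2 - 1.8*p + 4.05)(p^2 - 0.8*p + 1.37). Poles: 0.4 + 1.1j, 0.4 - 1.1j, 0.9 + 1.8j, 0.9 - 1.8j. RHP poles (Re>0): 4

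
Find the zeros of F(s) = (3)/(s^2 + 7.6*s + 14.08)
Numerator is a nonzero constant (3) → Zeros: none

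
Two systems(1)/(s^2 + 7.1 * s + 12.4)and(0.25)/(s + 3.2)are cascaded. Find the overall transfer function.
Series: H = H₁ · H₂ = (n₁·n₂)/(d₁·d₂).
Num: n₁·n₂ = 0.25. Den: d₁·d₂ = s^3 + 10.3*s^2 + 35.12*s + 39.68.
H(s) = (0.25)/(s^3 + 10.3*s^2 + 35.12*s + 39.68)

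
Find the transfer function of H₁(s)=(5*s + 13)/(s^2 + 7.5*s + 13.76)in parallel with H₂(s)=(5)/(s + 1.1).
Parallel: H = H₁ + H₂ = (n₁·d₂ + n₂·d₁)/(d₁·d₂).
n₁·d₂ = 5*s^2 + 18.5*s + 14.3. n₂·d₁ = 5*s^2 + 37.5*s + 68.8. Sum = 10*s^2 + 56*s + 83.1. d₁·d₂ = s^3 + 8.6*s^2 + 22.01*s + 15.136.
H(s) = (10*s^2 + 56*s + 83.1)/(s^3 + 8.6*s^2 + 22.01*s + 15.136)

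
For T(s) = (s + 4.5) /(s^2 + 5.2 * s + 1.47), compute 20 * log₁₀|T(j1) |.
Substitute s = j*1: T(j1) = 0.268333 - 0.841131j.
|T(j1)| = sqrt(Re² + Im²) = 0.8829.
20*log₁₀(0.8829) = -1.08 dB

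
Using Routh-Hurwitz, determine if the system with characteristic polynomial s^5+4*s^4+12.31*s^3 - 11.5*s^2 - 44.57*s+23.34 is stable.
Routh array:
s^5: [1, 12.31, -44.57]; s^4: [4, -11.5, 23.34]; s^3: [15.185, -50.405]; s^2: [1.77758, 23.34]; s^1: [-249.788]; s^0: [23.34]
First column: [1, 4, 15.185, 1.77758, -249.788, 23.34]. Sign changes = 2.
No, unstable (2 RHP root(s))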